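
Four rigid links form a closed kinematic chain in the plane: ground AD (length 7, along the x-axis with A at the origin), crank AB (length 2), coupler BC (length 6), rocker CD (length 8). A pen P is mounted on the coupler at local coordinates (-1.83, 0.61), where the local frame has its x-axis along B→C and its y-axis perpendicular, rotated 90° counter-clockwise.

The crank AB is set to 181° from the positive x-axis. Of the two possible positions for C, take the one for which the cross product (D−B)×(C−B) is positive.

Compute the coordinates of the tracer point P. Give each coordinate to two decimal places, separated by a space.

-3.42 -1.34

A=(0,0), D=(7.00,0)
B = A + 2.00·(cos181°, sin181°) = (-1.9997, -0.0349)
|BD| = 8.9998
circle(B,6.00) ∩ circle(D,8.00): a=2.9443, h=5.2279
  candidates: C₊=(0.9243,5.2044) cross=47.050; C₋=(0.9648,-5.2514) cross=-47.050
  mode + wants cross > 0 → take C=(0.9243,5.2044) (cross=47.050)
ex = (C−B)/|BC| = (0.4873,0.8732); ey = (-0.8732,0.4873)
P = B + -1.83·ex + 0.61·ey = (-3.4242,-1.3356)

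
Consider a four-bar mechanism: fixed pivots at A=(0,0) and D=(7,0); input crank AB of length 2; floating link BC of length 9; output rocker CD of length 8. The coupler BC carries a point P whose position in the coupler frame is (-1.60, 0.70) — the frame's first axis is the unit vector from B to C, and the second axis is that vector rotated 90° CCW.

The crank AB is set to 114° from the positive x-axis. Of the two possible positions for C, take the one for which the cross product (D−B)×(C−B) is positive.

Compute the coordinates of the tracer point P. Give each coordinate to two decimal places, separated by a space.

A=(0,0), D=(7.00,0)
B = A + 2.00·(cos114°, sin114°) = (-0.8135, 1.8271)
|BD| = 8.0243
circle(B,9.00) ∩ circle(D,8.00): a=5.0714, h=7.4351
  candidates: C₊=(5.8177,7.9121) cross=59.661; C₋=(2.4318,-6.5674) cross=-59.661
  mode + wants cross > 0 → take C=(5.8177,7.9121) (cross=59.661)
ex = (C−B)/|BC| = (0.7368,0.6761); ey = (-0.6761,0.7368)
P = B + -1.60·ex + 0.70·ey = (-2.4656,1.2611)

-2.47 1.26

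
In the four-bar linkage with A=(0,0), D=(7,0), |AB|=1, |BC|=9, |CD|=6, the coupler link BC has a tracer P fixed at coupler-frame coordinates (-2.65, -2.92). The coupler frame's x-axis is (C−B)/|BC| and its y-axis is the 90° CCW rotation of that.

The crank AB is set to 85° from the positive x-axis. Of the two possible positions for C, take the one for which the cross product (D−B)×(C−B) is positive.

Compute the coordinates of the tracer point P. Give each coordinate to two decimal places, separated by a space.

-0.51 -2.90

A=(0,0), D=(7.00,0)
B = A + 1.00·(cos85°, sin85°) = (0.0872, 0.9962)
|BD| = 6.9843
circle(B,9.00) ∩ circle(D,6.00): a=6.7137, h=5.9939
  candidates: C₊=(7.5871,5.9712) cross=41.863; C₋=(5.8772,-5.8940) cross=-41.863
  mode + wants cross > 0 → take C=(7.5871,5.9712) (cross=41.863)
ex = (C−B)/|BC| = (0.8333,0.5528); ey = (-0.5528,0.8333)
P = B + -2.65·ex + -2.92·ey = (-0.5070,-2.9020)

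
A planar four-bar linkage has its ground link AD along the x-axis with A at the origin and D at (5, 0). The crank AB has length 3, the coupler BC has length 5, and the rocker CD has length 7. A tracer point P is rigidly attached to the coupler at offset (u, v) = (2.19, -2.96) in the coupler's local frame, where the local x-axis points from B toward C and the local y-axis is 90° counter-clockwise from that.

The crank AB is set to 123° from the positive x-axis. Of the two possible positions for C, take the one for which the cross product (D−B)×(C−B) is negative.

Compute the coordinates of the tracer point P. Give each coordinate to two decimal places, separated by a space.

A=(0,0), D=(5.00,0)
B = A + 3.00·(cos123°, sin123°) = (-1.6339, 2.5160)
|BD| = 7.0950
circle(B,5.00) ∩ circle(D,7.00): a=1.8562, h=4.6427
  candidates: C₊=(1.7480,6.1988) cross=32.940; C₋=(-1.5447,-2.4832) cross=-32.940
  mode - wants cross < 0 → take C=(-1.5447,-2.4832) (cross=-32.940)
ex = (C−B)/|BC| = (0.0178,-0.9998); ey = (0.9998,0.0178)
P = B + 2.19·ex + -2.96·ey = (-4.5544,0.2736)

-4.55 0.27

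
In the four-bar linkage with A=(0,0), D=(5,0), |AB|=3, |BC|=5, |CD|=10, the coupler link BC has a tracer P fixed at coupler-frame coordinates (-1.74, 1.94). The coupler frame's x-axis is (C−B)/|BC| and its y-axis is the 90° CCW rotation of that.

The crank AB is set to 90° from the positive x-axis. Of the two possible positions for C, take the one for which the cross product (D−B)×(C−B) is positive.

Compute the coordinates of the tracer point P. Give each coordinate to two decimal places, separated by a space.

A=(0,0), D=(5.00,0)
B = A + 3.00·(cos90°, sin90°) = (0.0000, 3.0000)
|BD| = 5.8310
circle(B,5.00) ∩ circle(D,10.00): a=-3.5157, h=3.5552
  candidates: C₊=(-1.1856,7.8574) cross=20.730; C₋=(-4.8439,1.7602) cross=-20.730
  mode + wants cross > 0 → take C=(-1.1856,7.8574) (cross=20.730)
ex = (C−B)/|BC| = (-0.2371,0.9715); ey = (-0.9715,-0.2371)
P = B + -1.74·ex + 1.94·ey = (-1.4721,0.8496)

-1.47 0.85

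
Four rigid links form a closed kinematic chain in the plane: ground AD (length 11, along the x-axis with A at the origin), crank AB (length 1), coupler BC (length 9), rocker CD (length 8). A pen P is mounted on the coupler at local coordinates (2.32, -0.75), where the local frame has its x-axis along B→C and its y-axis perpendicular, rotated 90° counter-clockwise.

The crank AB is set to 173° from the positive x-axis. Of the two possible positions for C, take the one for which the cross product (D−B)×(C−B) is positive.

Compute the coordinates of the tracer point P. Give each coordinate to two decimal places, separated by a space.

A=(0,0), D=(11.00,0)
B = A + 1.00·(cos173°, sin173°) = (-0.9925, 0.1219)
|BD| = 11.9932
circle(B,9.00) ∩ circle(D,8.00): a=6.7053, h=6.0032
  candidates: C₊=(5.7734,6.0566) cross=71.998; C₋=(5.6514,-5.9492) cross=-71.998
  mode + wants cross > 0 → take C=(5.7734,6.0566) (cross=71.998)
ex = (C−B)/|BC| = (0.7518,0.6594); ey = (-0.6594,0.7518)
P = B + 2.32·ex + -0.75·ey = (1.2461,1.0879)

1.25 1.09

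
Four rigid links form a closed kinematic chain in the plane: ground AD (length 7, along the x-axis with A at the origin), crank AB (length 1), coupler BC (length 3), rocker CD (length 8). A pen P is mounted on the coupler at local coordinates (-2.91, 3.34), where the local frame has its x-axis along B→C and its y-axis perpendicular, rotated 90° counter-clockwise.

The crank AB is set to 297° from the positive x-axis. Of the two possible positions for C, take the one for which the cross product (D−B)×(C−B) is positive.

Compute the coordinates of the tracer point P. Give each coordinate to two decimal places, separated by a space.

A=(0,0), D=(7.00,0)
B = A + 1.00·(cos297°, sin297°) = (0.4540, -0.8910)
|BD| = 6.6064
circle(B,3.00) ∩ circle(D,8.00): a=-0.8595, h=2.8743
  candidates: C₊=(-0.7853,1.8411) cross=18.988; C₋=(-0.0100,-3.8549) cross=-18.988
  mode + wants cross > 0 → take C=(-0.7853,1.8411) (cross=18.988)
ex = (C−B)/|BC| = (-0.4131,0.9107); ey = (-0.9107,-0.4131)
P = B + -2.91·ex + 3.34·ey = (-1.3856,-4.9208)

-1.39 -4.92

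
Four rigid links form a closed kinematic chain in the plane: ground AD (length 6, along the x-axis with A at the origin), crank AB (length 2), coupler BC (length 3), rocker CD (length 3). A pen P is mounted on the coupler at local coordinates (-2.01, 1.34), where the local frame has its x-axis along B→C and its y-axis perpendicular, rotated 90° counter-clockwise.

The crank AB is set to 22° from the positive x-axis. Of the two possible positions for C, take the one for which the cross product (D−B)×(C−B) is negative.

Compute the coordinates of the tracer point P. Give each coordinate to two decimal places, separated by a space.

A=(0,0), D=(6.00,0)
B = A + 2.00·(cos22°, sin22°) = (1.8544, 0.7492)
|BD| = 4.2128
circle(B,3.00) ∩ circle(D,3.00): a=2.1064, h=2.1361
  candidates: C₊=(4.3071,2.4767) cross=8.999; C₋=(3.5473,-1.7275) cross=-8.999
  mode - wants cross < 0 → take C=(3.5473,-1.7275) (cross=-8.999)
ex = (C−B)/|BC| = (0.5643,-0.8256); ey = (0.8256,0.5643)
P = B + -2.01·ex + 1.34·ey = (1.8264,3.1648)

1.83 3.16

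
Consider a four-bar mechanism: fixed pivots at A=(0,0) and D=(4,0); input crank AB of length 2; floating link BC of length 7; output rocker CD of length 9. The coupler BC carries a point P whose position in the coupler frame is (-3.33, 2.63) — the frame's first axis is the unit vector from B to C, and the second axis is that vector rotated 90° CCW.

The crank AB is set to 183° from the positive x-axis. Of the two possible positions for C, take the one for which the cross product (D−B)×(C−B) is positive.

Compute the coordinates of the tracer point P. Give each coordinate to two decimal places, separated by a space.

A=(0,0), D=(4.00,0)
B = A + 2.00·(cos183°, sin183°) = (-1.9973, -0.1047)
|BD| = 5.9982
circle(B,7.00) ∩ circle(D,9.00): a=0.3316, h=6.9921
  candidates: C₊=(-1.7877,6.8922) cross=41.940; C₋=(-1.5437,-7.0900) cross=-41.940
  mode + wants cross > 0 → take C=(-1.7877,6.8922) (cross=41.940)
ex = (C−B)/|BC| = (0.0299,0.9996); ey = (-0.9996,0.0299)
P = B + -3.33·ex + 2.63·ey = (-4.7258,-3.3545)

-4.73 -3.35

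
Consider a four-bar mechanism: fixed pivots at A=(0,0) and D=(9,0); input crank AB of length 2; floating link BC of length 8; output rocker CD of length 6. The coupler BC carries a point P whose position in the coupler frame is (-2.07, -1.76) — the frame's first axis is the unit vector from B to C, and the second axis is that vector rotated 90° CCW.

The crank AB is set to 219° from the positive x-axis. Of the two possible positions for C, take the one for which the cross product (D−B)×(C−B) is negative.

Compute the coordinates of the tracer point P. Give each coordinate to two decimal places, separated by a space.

-4.20 -1.88

A=(0,0), D=(9.00,0)
B = A + 2.00·(cos219°, sin219°) = (-1.5543, -1.2586)
|BD| = 10.6291
circle(B,8.00) ∩ circle(D,6.00): a=6.6317, h=4.4745
  candidates: C₊=(4.5009,3.9696) cross=47.559; C₋=(5.5606,-4.9163) cross=-47.559
  mode - wants cross < 0 → take C=(5.5606,-4.9163) (cross=-47.559)
ex = (C−B)/|BC| = (0.8894,-0.4572); ey = (0.4572,0.8894)
P = B + -2.07·ex + -1.76·ey = (-4.2000,-1.8775)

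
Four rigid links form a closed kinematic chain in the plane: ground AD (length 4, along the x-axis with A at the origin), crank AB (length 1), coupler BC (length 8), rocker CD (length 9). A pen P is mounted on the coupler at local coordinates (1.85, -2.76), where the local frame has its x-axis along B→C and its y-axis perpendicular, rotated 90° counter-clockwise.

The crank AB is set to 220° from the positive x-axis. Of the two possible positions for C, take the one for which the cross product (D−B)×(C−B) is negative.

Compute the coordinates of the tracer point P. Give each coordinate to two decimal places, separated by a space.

-3.07 -3.04

A=(0,0), D=(4.00,0)
B = A + 1.00·(cos220°, sin220°) = (-0.7660, -0.6428)
|BD| = 4.8092
circle(B,8.00) ∩ circle(D,9.00): a=0.6371, h=7.9746
  candidates: C₊=(-1.2005,7.3454) cross=38.351; C₋=(0.9313,-8.4607) cross=-38.351
  mode - wants cross < 0 → take C=(0.9313,-8.4607) (cross=-38.351)
ex = (C−B)/|BC| = (0.2122,-0.9772); ey = (0.9772,0.2122)
P = B + 1.85·ex + -2.76·ey = (-3.0707,-3.0362)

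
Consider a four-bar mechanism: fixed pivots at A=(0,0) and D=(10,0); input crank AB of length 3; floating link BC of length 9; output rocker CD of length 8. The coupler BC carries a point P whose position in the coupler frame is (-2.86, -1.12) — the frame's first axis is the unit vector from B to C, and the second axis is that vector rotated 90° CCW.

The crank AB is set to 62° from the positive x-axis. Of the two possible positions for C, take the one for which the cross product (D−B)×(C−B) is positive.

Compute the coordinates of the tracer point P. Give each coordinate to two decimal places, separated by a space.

-0.26 0.07

A=(0,0), D=(10.00,0)
B = A + 3.00·(cos62°, sin62°) = (1.4084, 2.6488)
|BD| = 8.9906
circle(B,9.00) ∩ circle(D,8.00): a=5.4407, h=7.1693
  candidates: C₊=(8.7199,7.8969) cross=64.456; C₋=(4.4954,-5.8052) cross=-64.456
  mode + wants cross > 0 → take C=(8.7199,7.8969) (cross=64.456)
ex = (C−B)/|BC| = (0.8124,0.5831); ey = (-0.5831,0.8124)
P = B + -2.86·ex + -1.12·ey = (-0.2619,0.0712)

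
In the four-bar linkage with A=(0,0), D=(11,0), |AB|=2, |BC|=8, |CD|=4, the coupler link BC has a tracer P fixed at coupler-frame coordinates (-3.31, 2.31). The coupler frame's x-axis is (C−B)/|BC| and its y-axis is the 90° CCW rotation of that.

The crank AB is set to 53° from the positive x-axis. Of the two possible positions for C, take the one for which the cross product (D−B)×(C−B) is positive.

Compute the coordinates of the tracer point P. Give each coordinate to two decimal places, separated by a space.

A=(0,0), D=(11.00,0)
B = A + 2.00·(cos53°, sin53°) = (1.2036, 1.5973)
|BD| = 9.9257
circle(B,8.00) ∩ circle(D,4.00): a=7.3808, h=3.0860
  candidates: C₊=(8.9849,3.4553) cross=30.631; C₋=(7.9917,-2.6363) cross=-30.631
  mode + wants cross > 0 → take C=(8.9849,3.4553) (cross=30.631)
ex = (C−B)/|BC| = (0.9727,0.2323); ey = (-0.2323,0.9727)
P = B + -3.31·ex + 2.31·ey = (-2.5524,3.0753)

-2.55 3.08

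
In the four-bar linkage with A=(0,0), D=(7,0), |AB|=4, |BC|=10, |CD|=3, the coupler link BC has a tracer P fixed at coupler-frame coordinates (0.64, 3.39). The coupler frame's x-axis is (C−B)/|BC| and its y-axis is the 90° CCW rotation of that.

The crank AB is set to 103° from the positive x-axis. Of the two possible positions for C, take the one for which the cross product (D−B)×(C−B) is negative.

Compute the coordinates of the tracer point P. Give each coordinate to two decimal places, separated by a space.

A=(0,0), D=(7.00,0)
B = A + 4.00·(cos103°, sin103°) = (-0.8998, 3.8975)
|BD| = 8.8089
circle(B,10.00) ∩ circle(D,3.00): a=9.5697, h=2.9019
  candidates: C₊=(8.9662,2.2659) cross=25.563; C₋=(6.3983,-2.9390) cross=-25.563
  mode - wants cross < 0 → take C=(6.3983,-2.9390) (cross=-25.563)
ex = (C−B)/|BC| = (0.7298,-0.6837); ey = (0.6837,0.7298)
P = B + 0.64·ex + 3.39·ey = (1.8849,5.9340)

1.88 5.93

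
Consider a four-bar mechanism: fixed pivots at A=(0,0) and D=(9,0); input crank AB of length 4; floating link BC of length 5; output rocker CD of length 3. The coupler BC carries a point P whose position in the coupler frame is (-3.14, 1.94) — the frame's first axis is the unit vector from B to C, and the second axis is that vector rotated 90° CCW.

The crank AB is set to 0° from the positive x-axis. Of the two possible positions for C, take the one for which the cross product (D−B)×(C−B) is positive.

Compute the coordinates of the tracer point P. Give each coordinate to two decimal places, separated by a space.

A=(0,0), D=(9.00,0)
B = A + 4.00·(cos0°, sin0°) = (4.0000, 0.0000)
|BD| = 5.0000
circle(B,5.00) ∩ circle(D,3.00): a=4.1000, h=2.8618
  candidates: C₊=(8.1000,2.8618) cross=14.309; C₋=(8.1000,-2.8618) cross=-14.309
  mode + wants cross > 0 → take C=(8.1000,2.8618) (cross=14.309)
ex = (C−B)/|BC| = (0.8200,0.5724); ey = (-0.5724,0.8200)
P = B + -3.14·ex + 1.94·ey = (0.3148,-0.2064)

0.31 -0.21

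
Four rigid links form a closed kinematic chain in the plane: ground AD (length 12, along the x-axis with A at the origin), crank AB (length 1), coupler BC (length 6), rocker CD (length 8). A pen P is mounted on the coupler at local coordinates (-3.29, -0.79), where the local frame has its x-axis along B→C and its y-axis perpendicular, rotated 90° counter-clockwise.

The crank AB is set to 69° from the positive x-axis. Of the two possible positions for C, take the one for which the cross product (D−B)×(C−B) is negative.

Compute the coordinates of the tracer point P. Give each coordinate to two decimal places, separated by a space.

-2.56 2.65

A=(0,0), D=(12.00,0)
B = A + 1.00·(cos69°, sin69°) = (0.3584, 0.9336)
|BD| = 11.6790
circle(B,6.00) ∩ circle(D,8.00): a=4.6408, h=3.8031
  candidates: C₊=(5.2883,4.3535) cross=44.416; C₋=(4.6803,-3.2283) cross=-44.416
  mode - wants cross < 0 → take C=(4.6803,-3.2283) (cross=-44.416)
ex = (C−B)/|BC| = (0.7203,-0.6936); ey = (0.6936,0.7203)
P = B + -3.29·ex + -0.79·ey = (-2.5595,2.6466)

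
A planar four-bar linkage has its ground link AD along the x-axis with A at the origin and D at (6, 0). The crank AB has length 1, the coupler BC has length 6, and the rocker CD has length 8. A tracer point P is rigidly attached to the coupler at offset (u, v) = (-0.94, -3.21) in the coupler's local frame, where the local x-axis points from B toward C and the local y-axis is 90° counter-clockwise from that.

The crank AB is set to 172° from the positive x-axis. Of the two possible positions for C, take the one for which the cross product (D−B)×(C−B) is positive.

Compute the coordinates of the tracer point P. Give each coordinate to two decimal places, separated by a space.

A=(0,0), D=(6.00,0)
B = A + 1.00·(cos172°, sin172°) = (-0.9903, 0.1392)
|BD| = 6.9917
circle(B,6.00) ∩ circle(D,8.00): a=1.4934, h=5.8112
  candidates: C₊=(0.6185,5.9195) cross=40.630; C₋=(0.3872,-5.7006) cross=-40.630
  mode + wants cross > 0 → take C=(0.6185,5.9195) (cross=40.630)
ex = (C−B)/|BC| = (0.2681,0.9634); ey = (-0.9634,0.2681)
P = B + -0.94·ex + -3.21·ey = (1.8501,-1.6271)

1.85 -1.63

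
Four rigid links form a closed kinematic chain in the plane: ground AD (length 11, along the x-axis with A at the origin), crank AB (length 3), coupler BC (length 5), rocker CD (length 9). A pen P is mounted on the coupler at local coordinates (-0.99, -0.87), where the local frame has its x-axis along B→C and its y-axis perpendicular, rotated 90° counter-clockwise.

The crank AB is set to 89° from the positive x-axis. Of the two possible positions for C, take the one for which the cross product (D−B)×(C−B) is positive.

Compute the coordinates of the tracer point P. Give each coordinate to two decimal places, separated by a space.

-0.27 1.72

A=(0,0), D=(11.00,0)
B = A + 3.00·(cos89°, sin89°) = (0.0524, 2.9995)
|BD| = 11.3511
circle(B,5.00) ∩ circle(D,9.00): a=3.2088, h=3.8345
  candidates: C₊=(4.1604,5.8498) cross=43.526; C₋=(2.1339,-1.5466) cross=-43.526
  mode + wants cross > 0 → take C=(4.1604,5.8498) (cross=43.526)
ex = (C−B)/|BC| = (0.8216,0.5700); ey = (-0.5700,0.8216)
P = B + -0.99·ex + -0.87·ey = (-0.2651,1.7204)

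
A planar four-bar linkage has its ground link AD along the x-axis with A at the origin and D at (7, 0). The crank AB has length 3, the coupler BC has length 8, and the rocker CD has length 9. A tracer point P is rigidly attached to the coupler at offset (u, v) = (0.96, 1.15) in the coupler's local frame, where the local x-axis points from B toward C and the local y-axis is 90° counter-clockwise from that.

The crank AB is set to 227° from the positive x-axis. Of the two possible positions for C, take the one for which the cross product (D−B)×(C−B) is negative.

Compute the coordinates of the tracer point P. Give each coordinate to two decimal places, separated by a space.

-0.55 -2.15

A=(0,0), D=(7.00,0)
B = A + 3.00·(cos227°, sin227°) = (-2.0460, -2.1941)
|BD| = 9.3083
circle(B,8.00) ∩ circle(D,9.00): a=3.7410, h=7.0714
  candidates: C₊=(-0.0772,5.5599) cross=65.823; C₋=(3.2564,-8.1845) cross=-65.823
  mode - wants cross < 0 → take C=(3.2564,-8.1845) (cross=-65.823)
ex = (C−B)/|BC| = (0.6628,-0.7488); ey = (0.7488,0.6628)
P = B + 0.96·ex + 1.15·ey = (-0.5486,-2.1507)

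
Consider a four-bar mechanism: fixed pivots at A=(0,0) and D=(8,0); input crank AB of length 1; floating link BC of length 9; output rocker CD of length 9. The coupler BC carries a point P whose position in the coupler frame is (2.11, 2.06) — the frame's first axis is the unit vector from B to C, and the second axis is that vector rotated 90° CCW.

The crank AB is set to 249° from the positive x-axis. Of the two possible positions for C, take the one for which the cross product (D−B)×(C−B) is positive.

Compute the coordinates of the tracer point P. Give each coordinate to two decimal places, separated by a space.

-1.50 1.78

A=(0,0), D=(8.00,0)
B = A + 1.00·(cos249°, sin249°) = (-0.3584, -0.9336)
|BD| = 8.4103
circle(B,9.00) ∩ circle(D,9.00): a=4.2052, h=7.9572
  candidates: C₊=(2.9375,7.4412) cross=66.923; C₋=(4.7041,-8.3748) cross=-66.923
  mode + wants cross > 0 → take C=(2.9375,7.4412) (cross=66.923)
ex = (C−B)/|BC| = (0.3662,0.9305); ey = (-0.9305,0.3662)
P = B + 2.11·ex + 2.06·ey = (-1.5026,1.7842)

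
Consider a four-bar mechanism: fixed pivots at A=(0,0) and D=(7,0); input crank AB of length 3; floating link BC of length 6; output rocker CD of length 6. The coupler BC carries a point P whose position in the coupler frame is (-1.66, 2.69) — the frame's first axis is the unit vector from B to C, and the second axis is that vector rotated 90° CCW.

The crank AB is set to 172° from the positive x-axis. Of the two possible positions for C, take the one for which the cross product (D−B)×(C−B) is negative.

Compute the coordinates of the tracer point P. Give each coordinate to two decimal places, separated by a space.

-2.73 3.57

A=(0,0), D=(7.00,0)
B = A + 3.00·(cos172°, sin172°) = (-2.9708, 0.4175)
|BD| = 9.9795
circle(B,6.00) ∩ circle(D,6.00): a=4.9898, h=3.3320
  candidates: C₊=(2.1540,3.5378) cross=33.252; C₋=(1.8752,-3.1203) cross=-33.252
  mode - wants cross < 0 → take C=(1.8752,-3.1203) (cross=-33.252)
ex = (C−B)/|BC| = (0.8077,-0.5896); ey = (0.5896,0.8077)
P = B + -1.66·ex + 2.69·ey = (-2.7254,3.5689)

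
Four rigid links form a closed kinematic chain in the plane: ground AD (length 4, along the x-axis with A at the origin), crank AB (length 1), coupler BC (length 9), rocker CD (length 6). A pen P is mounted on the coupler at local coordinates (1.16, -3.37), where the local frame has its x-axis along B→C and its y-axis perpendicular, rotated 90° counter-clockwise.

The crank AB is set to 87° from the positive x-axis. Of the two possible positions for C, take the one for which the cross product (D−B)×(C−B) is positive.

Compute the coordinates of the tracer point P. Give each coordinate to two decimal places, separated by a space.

A=(0,0), D=(4.00,0)
B = A + 1.00·(cos87°, sin87°) = (0.0523, 0.9986)
|BD| = 4.0720
circle(B,9.00) ∩ circle(D,6.00): a=7.5615, h=4.8809
  candidates: C₊=(8.5800,3.8761) cross=19.875; C₋=(6.1859,-5.5876) cross=-19.875
  mode + wants cross > 0 → take C=(8.5800,3.8761) (cross=19.875)
ex = (C−B)/|BC| = (0.9475,0.3197); ey = (-0.3197,0.9475)
P = B + 1.16·ex + -3.37·ey = (2.2289,-1.8236)

2.23 -1.82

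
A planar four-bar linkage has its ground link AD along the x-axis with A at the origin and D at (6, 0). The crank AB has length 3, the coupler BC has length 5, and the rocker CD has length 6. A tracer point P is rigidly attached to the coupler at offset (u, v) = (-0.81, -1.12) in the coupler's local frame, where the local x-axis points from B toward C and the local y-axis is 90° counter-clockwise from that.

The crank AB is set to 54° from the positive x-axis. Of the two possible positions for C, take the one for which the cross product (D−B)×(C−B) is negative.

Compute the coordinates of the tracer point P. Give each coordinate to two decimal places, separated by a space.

0.88 3.49

A=(0,0), D=(6.00,0)
B = A + 3.00·(cos54°, sin54°) = (1.7634, 2.4271)
|BD| = 4.8826
circle(B,5.00) ∩ circle(D,6.00): a=1.3148, h=4.8240
  candidates: C₊=(5.3022,5.9593) cross=23.554; C₋=(0.5063,-2.4124) cross=-23.554
  mode - wants cross < 0 → take C=(0.5063,-2.4124) (cross=-23.554)
ex = (C−B)/|BC| = (-0.2514,-0.9679); ey = (0.9679,-0.2514)
P = B + -0.81·ex + -1.12·ey = (0.8830,3.4926)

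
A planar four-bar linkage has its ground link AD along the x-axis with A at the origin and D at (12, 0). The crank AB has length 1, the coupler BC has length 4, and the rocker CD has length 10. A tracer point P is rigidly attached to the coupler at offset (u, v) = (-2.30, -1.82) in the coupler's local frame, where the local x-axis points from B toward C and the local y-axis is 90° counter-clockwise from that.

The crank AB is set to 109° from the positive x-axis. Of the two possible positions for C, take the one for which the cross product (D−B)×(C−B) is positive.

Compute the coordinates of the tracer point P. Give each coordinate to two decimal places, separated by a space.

A=(0,0), D=(12.00,0)
B = A + 1.00·(cos109°, sin109°) = (-0.3256, 0.9455)
|BD| = 12.3618
circle(B,4.00) ∩ circle(D,10.00): a=2.7833, h=2.8728
  candidates: C₊=(2.6693,3.5970) cross=35.513; C₋=(2.2299,-2.1318) cross=-35.513
  mode + wants cross > 0 → take C=(2.6693,3.5970) (cross=35.513)
ex = (C−B)/|BC| = (0.7487,0.6629); ey = (-0.6629,0.7487)
P = B + -2.30·ex + -1.82·ey = (-0.8412,-1.9418)

-0.84 -1.94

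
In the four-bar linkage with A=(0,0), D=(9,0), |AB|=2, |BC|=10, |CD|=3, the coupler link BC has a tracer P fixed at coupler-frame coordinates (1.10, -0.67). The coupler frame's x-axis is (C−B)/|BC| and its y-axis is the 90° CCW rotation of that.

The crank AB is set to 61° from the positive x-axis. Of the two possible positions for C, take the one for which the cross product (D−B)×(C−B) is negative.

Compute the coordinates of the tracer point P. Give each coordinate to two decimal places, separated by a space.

1.63 0.65

A=(0,0), D=(9.00,0)
B = A + 2.00·(cos61°, sin61°) = (0.9696, 1.7492)
|BD| = 8.2187
circle(B,10.00) ∩ circle(D,3.00): a=9.6455, h=2.6390
  candidates: C₊=(10.9558,2.2748) cross=21.689; C₋=(9.8325,-2.8822) cross=-21.689
  mode - wants cross < 0 → take C=(9.8325,-2.8822) (cross=-21.689)
ex = (C−B)/|BC| = (0.8863,-0.4631); ey = (0.4631,0.8863)
P = B + 1.10·ex + -0.67·ey = (1.6342,0.6460)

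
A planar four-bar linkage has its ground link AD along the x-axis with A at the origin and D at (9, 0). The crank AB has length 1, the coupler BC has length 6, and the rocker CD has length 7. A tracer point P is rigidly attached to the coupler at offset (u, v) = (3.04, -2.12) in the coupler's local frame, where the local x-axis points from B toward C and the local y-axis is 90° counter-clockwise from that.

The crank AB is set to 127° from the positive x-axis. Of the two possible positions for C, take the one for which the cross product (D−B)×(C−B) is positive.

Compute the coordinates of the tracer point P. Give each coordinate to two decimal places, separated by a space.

A=(0,0), D=(9.00,0)
B = A + 1.00·(cos127°, sin127°) = (-0.6018, 0.7986)
|BD| = 9.6350
circle(B,6.00) ∩ circle(D,7.00): a=4.1429, h=4.3401
  candidates: C₊=(3.8865,4.7804) cross=41.817; C₋=(3.1670,-3.8700) cross=-41.817
  mode + wants cross > 0 → take C=(3.8865,4.7804) (cross=41.817)
ex = (C−B)/|BC| = (0.7481,0.6636); ey = (-0.6636,0.7481)
P = B + 3.04·ex + -2.12·ey = (3.0792,1.2302)

3.08 1.23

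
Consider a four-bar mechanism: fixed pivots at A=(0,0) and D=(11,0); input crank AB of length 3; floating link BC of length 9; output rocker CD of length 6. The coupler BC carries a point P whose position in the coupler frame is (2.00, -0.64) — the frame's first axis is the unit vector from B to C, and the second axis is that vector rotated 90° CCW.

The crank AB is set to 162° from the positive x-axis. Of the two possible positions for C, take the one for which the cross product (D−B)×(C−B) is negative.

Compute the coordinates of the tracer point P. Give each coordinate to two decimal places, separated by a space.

-1.23 -0.41

A=(0,0), D=(11.00,0)
B = A + 3.00·(cos162°, sin162°) = (-2.8532, 0.9271)
|BD| = 13.8842
circle(B,9.00) ∩ circle(D,6.00): a=8.5626, h=2.7715
  candidates: C₊=(5.8754,3.1207) cross=38.480; C₋=(5.5053,-2.4100) cross=-38.480
  mode - wants cross < 0 → take C=(5.5053,-2.4100) (cross=-38.480)
ex = (C−B)/|BC| = (0.9287,-0.3708); ey = (0.3708,0.9287)
P = B + 2.00·ex + -0.64·ey = (-1.2330,-0.4089)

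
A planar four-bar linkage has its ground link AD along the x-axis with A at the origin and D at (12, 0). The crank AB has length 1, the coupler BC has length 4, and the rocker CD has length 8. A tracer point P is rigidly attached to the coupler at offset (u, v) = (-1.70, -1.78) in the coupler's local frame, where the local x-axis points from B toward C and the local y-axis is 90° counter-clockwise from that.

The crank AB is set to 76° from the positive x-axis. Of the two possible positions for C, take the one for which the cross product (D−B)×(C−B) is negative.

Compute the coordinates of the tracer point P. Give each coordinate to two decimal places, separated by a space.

-1.96 -0.13

A=(0,0), D=(12.00,0)
B = A + 1.00·(cos76°, sin76°) = (0.2419, 0.9703)
|BD| = 11.7980
circle(B,4.00) ∩ circle(D,8.00): a=3.8648, h=1.0312
  candidates: C₊=(4.1784,1.6802) cross=12.166; C₋=(4.0088,-0.3753) cross=-12.166
  mode - wants cross < 0 → take C=(4.0088,-0.3753) (cross=-12.166)
ex = (C−B)/|BC| = (0.9417,-0.3364); ey = (0.3364,0.9417)
P = B + -1.70·ex + -1.78·ey = (-1.9578,-0.1341)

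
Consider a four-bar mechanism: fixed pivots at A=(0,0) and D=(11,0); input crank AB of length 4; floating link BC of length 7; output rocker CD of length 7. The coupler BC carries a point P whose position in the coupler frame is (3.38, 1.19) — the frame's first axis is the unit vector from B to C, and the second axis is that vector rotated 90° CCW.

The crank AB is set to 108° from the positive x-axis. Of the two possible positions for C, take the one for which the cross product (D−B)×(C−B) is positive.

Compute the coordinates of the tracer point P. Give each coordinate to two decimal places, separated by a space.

A=(0,0), D=(11.00,0)
B = A + 4.00·(cos108°, sin108°) = (-1.2361, 3.8042)
|BD| = 12.8138
circle(B,7.00) ∩ circle(D,7.00): a=6.4069, h=2.8199
  candidates: C₊=(5.7191,4.5948) cross=36.133; C₋=(4.0448,-0.7906) cross=-36.133
  mode + wants cross > 0 → take C=(5.7191,4.5948) (cross=36.133)
ex = (C−B)/|BC| = (0.9936,0.1129); ey = (-0.1129,0.9936)
P = B + 3.38·ex + 1.19·ey = (1.9879,5.3684)

1.99 5.37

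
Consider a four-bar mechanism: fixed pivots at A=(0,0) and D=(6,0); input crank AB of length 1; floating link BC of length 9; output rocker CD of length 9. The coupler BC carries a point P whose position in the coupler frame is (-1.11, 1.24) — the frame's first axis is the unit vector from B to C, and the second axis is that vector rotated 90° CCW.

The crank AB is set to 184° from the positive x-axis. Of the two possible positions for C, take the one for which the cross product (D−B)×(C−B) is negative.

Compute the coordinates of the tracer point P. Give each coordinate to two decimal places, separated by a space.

A=(0,0), D=(6.00,0)
B = A + 1.00·(cos184°, sin184°) = (-0.9976, -0.0698)
|BD| = 6.9979
circle(B,9.00) ∩ circle(D,9.00): a=3.4990, h=8.2920
  candidates: C₊=(2.4186,8.2567) cross=58.027; C₋=(2.5839,-8.3265) cross=-58.027
  mode - wants cross < 0 → take C=(2.5839,-8.3265) (cross=-58.027)
ex = (C−B)/|BC| = (0.3979,-0.9174); ey = (0.9174,0.3979)
P = B + -1.11·ex + 1.24·ey = (-0.3017,1.4420)

-0.30 1.44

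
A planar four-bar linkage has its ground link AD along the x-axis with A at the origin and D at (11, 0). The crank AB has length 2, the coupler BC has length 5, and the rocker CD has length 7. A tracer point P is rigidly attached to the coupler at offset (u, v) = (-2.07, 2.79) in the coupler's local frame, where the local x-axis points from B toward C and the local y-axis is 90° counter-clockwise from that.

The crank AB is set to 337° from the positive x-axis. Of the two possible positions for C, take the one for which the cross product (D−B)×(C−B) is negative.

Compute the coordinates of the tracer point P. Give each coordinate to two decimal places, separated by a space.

2.29 2.66

A=(0,0), D=(11.00,0)
B = A + 2.00·(cos337°, sin337°) = (1.8410, -0.7815)
|BD| = 9.1923
circle(B,5.00) ∩ circle(D,7.00): a=3.2907, h=3.7645
  candidates: C₊=(4.7998,3.2491) cross=34.604; C₋=(5.4398,-4.2526) cross=-34.604
  mode - wants cross < 0 → take C=(5.4398,-4.2526) (cross=-34.604)
ex = (C−B)/|BC| = (0.7198,-0.6942); ey = (0.6942,0.7198)
P = B + -2.07·ex + 2.79·ey = (2.2880,2.6637)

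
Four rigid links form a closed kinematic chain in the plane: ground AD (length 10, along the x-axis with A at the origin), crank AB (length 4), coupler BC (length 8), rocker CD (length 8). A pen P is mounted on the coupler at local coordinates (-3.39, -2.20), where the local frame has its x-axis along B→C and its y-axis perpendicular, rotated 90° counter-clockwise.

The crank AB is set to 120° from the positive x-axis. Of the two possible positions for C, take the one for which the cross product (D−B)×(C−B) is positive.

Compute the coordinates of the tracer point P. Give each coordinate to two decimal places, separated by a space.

A=(0,0), D=(10.00,0)
B = A + 4.00·(cos120°, sin120°) = (-2.0000, 3.4641)
|BD| = 12.4900
circle(B,8.00) ∩ circle(D,8.00): a=6.2450, h=5.0000
  candidates: C₊=(5.3868,6.5359) cross=62.450; C₋=(2.6132,-3.0718) cross=-62.450
  mode + wants cross > 0 → take C=(5.3868,6.5359) (cross=62.450)
ex = (C−B)/|BC| = (0.9233,0.3840); ey = (-0.3840,0.9233)
P = B + -3.39·ex + -2.20·ey = (-4.2854,0.1311)

-4.29 0.13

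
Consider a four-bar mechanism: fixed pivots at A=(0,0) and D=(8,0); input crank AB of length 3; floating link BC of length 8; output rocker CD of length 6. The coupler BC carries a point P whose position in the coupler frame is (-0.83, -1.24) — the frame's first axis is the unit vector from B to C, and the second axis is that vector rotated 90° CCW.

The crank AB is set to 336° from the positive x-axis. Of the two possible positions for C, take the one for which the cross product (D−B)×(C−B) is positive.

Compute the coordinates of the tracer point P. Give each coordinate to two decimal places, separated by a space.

3.44 -2.54

A=(0,0), D=(8.00,0)
B = A + 3.00·(cos336°, sin336°) = (2.7406, -1.2202)
|BD| = 5.3991
circle(B,8.00) ∩ circle(D,6.00): a=5.2926, h=5.9991
  candidates: C₊=(6.5405,5.8198) cross=32.389; C₋=(9.2521,-5.8679) cross=-32.389
  mode + wants cross > 0 → take C=(6.5405,5.8198) (cross=32.389)
ex = (C−B)/|BC| = (0.4750,0.8800); ey = (-0.8800,0.4750)
P = B + -0.83·ex + -1.24·ey = (3.4376,-2.5396)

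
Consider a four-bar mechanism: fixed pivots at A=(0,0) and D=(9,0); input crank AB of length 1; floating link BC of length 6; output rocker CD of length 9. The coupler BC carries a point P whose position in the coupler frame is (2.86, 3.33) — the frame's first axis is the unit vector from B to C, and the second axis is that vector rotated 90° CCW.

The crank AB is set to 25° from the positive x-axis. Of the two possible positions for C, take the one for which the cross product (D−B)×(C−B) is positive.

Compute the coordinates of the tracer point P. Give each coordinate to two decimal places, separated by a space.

A=(0,0), D=(9.00,0)
B = A + 1.00·(cos25°, sin25°) = (0.9063, 0.4226)
|BD| = 8.1047
circle(B,6.00) ∩ circle(D,9.00): a=1.2762, h=5.8627
  candidates: C₊=(2.4865,6.2108) cross=47.516; C₋=(1.8751,-5.4987) cross=-47.516
  mode + wants cross > 0 → take C=(2.4865,6.2108) (cross=47.516)
ex = (C−B)/|BC| = (0.2634,0.9647); ey = (-0.9647,0.2634)
P = B + 2.86·ex + 3.33·ey = (-1.5529,4.0586)

-1.55 4.06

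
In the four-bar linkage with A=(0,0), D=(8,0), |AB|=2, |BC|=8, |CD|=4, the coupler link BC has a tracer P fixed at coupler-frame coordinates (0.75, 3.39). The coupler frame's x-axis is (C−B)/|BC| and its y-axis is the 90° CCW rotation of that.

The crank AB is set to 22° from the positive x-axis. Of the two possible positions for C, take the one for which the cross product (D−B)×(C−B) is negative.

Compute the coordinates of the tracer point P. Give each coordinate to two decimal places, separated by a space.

A=(0,0), D=(8.00,0)
B = A + 2.00·(cos22°, sin22°) = (1.8544, 0.7492)
|BD| = 6.1911
circle(B,8.00) ∩ circle(D,4.00): a=6.9721, h=3.9230
  candidates: C₊=(9.2499,3.7997) cross=24.288; C₋=(8.3005,-3.9887) cross=-24.288
  mode - wants cross < 0 → take C=(8.3005,-3.9887) (cross=-24.288)
ex = (C−B)/|BC| = (0.8058,-0.5922); ey = (0.5922,0.8058)
P = B + 0.75·ex + 3.39·ey = (4.4664,3.0366)

4.47 3.04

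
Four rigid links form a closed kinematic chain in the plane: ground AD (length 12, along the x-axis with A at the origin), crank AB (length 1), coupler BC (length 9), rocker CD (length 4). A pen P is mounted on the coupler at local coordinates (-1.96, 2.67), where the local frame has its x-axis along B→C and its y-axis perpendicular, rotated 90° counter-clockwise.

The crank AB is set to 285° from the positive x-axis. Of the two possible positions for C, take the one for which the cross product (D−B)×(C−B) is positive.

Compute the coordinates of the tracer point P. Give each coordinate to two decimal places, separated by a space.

-2.52 0.84

A=(0,0), D=(12.00,0)
B = A + 1.00·(cos285°, sin285°) = (0.2588, -0.9659)
|BD| = 11.7808
circle(B,9.00) ∩ circle(D,4.00): a=8.6491, h=2.4885
  candidates: C₊=(8.6748,2.2233) cross=29.316; C₋=(9.0829,-2.7368) cross=-29.316
  mode + wants cross > 0 → take C=(8.6748,2.2233) (cross=29.316)
ex = (C−B)/|BC| = (0.9351,0.3544); ey = (-0.3544,0.9351)
P = B + -1.96·ex + 2.67·ey = (-2.5201,0.8363)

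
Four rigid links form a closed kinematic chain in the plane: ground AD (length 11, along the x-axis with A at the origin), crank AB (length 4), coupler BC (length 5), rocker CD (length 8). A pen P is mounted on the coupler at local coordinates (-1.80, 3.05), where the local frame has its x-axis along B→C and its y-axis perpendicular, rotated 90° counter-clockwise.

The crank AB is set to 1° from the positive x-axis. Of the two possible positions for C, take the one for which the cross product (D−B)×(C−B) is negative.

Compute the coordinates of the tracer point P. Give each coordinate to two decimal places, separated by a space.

6.78 2.26

A=(0,0), D=(11.00,0)
B = A + 4.00·(cos1°, sin1°) = (3.9994, 0.0698)
|BD| = 7.0010
circle(B,5.00) ∩ circle(D,8.00): a=0.7151, h=4.9486
  candidates: C₊=(4.7638,5.0110) cross=34.645; C₋=(4.6652,-4.8857) cross=-34.645
  mode - wants cross < 0 → take C=(4.6652,-4.8857) (cross=-34.645)
ex = (C−B)/|BC| = (0.1332,-0.9911); ey = (0.9911,0.1332)
P = B + -1.80·ex + 3.05·ey = (6.7826,2.2599)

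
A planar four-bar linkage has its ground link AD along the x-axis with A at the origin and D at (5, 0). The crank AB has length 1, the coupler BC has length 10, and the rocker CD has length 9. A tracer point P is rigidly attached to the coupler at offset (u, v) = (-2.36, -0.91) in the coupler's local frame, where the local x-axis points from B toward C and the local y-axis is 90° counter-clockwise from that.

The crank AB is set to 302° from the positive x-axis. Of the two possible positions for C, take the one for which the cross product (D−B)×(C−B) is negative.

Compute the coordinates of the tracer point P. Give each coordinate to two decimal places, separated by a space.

-1.61 0.50

A=(0,0), D=(5.00,0)
B = A + 1.00·(cos302°, sin302°) = (0.5299, -0.8480)
|BD| = 4.5498
circle(B,10.00) ∩ circle(D,9.00): a=4.3629, h=8.9981
  candidates: C₊=(3.1392,8.8055) cross=40.939; C₋=(6.4935,-8.8752) cross=-40.939
  mode - wants cross < 0 → take C=(6.4935,-8.8752) (cross=-40.939)
ex = (C−B)/|BC| = (0.5964,-0.8027); ey = (0.8027,0.5964)
P = B + -2.36·ex + -0.91·ey = (-1.6080,0.5037)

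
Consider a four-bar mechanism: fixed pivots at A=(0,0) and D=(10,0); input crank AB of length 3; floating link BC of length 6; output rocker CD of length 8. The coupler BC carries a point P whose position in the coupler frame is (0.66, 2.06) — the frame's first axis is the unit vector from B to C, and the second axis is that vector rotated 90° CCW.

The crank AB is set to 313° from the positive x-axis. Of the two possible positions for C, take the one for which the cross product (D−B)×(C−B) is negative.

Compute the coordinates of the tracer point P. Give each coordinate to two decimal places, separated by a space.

A=(0,0), D=(10.00,0)
B = A + 3.00·(cos313°, sin313°) = (2.0460, -2.1941)
|BD| = 8.2511
circle(B,6.00) ∩ circle(D,8.00): a=2.4288, h=5.4864
  candidates: C₊=(2.9284,3.7407) cross=45.269; C₋=(5.8462,-6.8371) cross=-45.269
  mode - wants cross < 0 → take C=(5.8462,-6.8371) (cross=-45.269)
ex = (C−B)/|BC| = (0.6334,-0.7738); ey = (0.7738,0.6334)
P = B + 0.66·ex + 2.06·ey = (4.0581,-1.4000)

4.06 -1.40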